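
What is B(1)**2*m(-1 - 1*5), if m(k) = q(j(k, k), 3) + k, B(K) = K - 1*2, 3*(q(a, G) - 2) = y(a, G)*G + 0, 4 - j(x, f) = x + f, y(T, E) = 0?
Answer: -4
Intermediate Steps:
j(x, f) = 4 - f - x (j(x, f) = 4 - (x + f) = 4 - (f + x) = 4 + (-f - x) = 4 - f - x)
q(a, G) = 2 (q(a, G) = 2 + (0*G + 0)/3 = 2 + (0 + 0)/3 = 2 + (1/3)*0 = 2 + 0 = 2)
B(K) = -2 + K (B(K) = K - 2 = -2 + K)
m(k) = 2 + k
B(1)**2*m(-1 - 1*5) = (-2 + 1)**2*(2 + (-1 - 1*5)) = (-1)**2*(2 + (-1 - 5)) = 1*(2 - 6) = 1*(-4) = -4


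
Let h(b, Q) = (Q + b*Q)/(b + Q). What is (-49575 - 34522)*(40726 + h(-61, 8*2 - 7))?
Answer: -3425807737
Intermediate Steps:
h(b, Q) = (Q + Q*b)/(Q + b)
(-49575 - 34522)*(40726 + h(-61, 8*2 - 7)) = (-49575 - 34522)*(40726 + (8*2 - 7)*(1 - 61)/((8*2 - 7) - 61)) = -84097*(40726 + (16 - 7)*(-60)/((16 - 7) - 61)) = -84097*(40726 + 9*(-60)/(9 - 61)) = -84097*(40726 + 9*(-60)/(-52)) = -84097*(40726 + 9*(-1/52)*(-60)) = -84097*(40726 + 135/13) = -84097*529573/13 = -3425807737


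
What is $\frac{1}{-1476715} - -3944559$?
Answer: $\frac{5824989443684}{1476715} \approx 3.9446 \cdot 10^{6}$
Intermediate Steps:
$\frac{1}{-1476715} - -3944559 = - \frac{1}{1476715} + 3944559 = \frac{5824989443684}{1476715}$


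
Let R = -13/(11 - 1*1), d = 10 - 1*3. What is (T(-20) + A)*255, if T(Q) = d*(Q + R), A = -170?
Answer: -162741/2 ≈ -81371.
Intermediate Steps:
d = 7 (d = 10 - 3 = 7)
R = -13/10 (R = -13/(11 - 1) = -13/10 ≈ -1.3000)
T(Q) = -91/10 + 7*Q (T(Q) = 7*(Q - 13/10) = 7*(-13/10 + Q) = -91/10 + 7*Q)
(T(-20) + A)*255 = ((-91/10 + 7*(-20)) - 170)*255 = ((-91/10 - 140) - 170)*255 = (-1491/10 - 170)*255 = -3191/10*255 = -162741/2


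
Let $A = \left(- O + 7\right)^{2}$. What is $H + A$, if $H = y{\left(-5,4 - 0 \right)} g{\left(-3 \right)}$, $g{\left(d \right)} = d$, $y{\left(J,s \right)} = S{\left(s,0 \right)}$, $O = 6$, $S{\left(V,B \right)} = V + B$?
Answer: $-11$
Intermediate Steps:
$S{\left(V,B \right)} = B + V$
$y{\left(J,s \right)} = s$ ($y{\left(J,s \right)} = 0 + s = s$)
$A = 1$ ($A = \left(\left(-1\right) 6 + 7\right)^{2} = \left(-6 + 7\right)^{2} = 1^{2} = 1$)
$H = -12$ ($H = \left(4 - 0\right) \left(-3\right) = \left(4 + 0\right) \left(-3\right) = 4 \left(-3\right) = -12$)
$H + A = -12 + 1 = -11$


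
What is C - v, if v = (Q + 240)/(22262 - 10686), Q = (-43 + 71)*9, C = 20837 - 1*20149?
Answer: 1990949/2894 ≈ 687.96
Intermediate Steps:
C = 688 (C = 20837 - 20149 = 688)
Q = 252 (Q = 28*9 = 252)
v = 123/2894 (v = (252 + 240)/(22262 - 10686) = 492/11576 = 492*(1/11576) = 123/2894 ≈ 0.042502)
C - v = 688 - 1*123/2894 = 688 - 123/2894 = 1990949/2894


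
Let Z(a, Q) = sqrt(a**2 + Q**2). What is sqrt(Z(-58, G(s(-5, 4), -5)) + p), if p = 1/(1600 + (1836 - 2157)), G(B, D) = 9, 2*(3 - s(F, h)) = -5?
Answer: sqrt(1279 + 1635841*sqrt(3445))/1279 ≈ 7.6613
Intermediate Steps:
s(F, h) = 11/2 (s(F, h) = 3 - 1/2*(-5) = 3 + 5/2 = 11/2)
Z(a, Q) = sqrt(Q**2 + a**2)
p = 1/1279 (p = 1/(1600 - 321) = 1/1279 ≈ 0.00078186)
sqrt(Z(-58, G(s(-5, 4), -5)) + p) = sqrt(sqrt(9**2 + (-58)**2) + 1/1279) = sqrt(sqrt(81 + 3364) + 1/1279) = sqrt(sqrt(3445) + 1/1279) = sqrt(1/1279 + sqrt(3445))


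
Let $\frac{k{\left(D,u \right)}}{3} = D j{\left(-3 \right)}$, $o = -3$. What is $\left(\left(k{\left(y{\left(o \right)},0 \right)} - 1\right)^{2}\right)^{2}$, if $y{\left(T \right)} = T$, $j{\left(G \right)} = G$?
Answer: $456976$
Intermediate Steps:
$k{\left(D,u \right)} = - 9 D$ ($k{\left(D,u \right)} = 3 D \left(-3\right) = 3 \left(- 3 D\right) = - 9 D$)
$\left(\left(k{\left(y{\left(o \right)},0 \right)} - 1\right)^{2}\right)^{2} = \left(\left(\left(-9\right) \left(-3\right) - 1\right)^{2}\right)^{2} = \left(\left(27 - 1\right)^{2}\right)^{2} = \left(26^{2}\right)^{2} = 676^{2} = 456976$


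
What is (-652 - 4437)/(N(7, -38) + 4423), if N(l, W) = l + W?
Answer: -5089/4392 ≈ -1.1587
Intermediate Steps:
N(l, W) = W + l
(-652 - 4437)/(N(7, -38) + 4423) = (-652 - 4437)/((-38 + 7) + 4423) = -5089/(-31 + 4423) = -5089/4392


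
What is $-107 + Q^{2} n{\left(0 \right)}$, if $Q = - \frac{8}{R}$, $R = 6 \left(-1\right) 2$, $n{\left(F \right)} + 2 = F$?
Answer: $- \frac{971}{9} \approx -107.89$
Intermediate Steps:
$n{\left(F \right)} = -2 + F$
$R = -12$ ($R = \left(-6\right) 2 = -12$)
$Q = \frac{2}{3}$ ($Q = - \frac{8}{-12} = \left(-8\right) \left(- \frac{1}{12}\right) = \frac{2}{3} \approx 0.66667$)
$-107 + Q^{2} n{\left(0 \right)} = -107 + \left(\frac{2}{3}\right)^{2} \left(-2 + 0\right) = -107 + \frac{4}{9} \left(-2\right) = -107 - \frac{8}{9} = - \frac{971}{9}$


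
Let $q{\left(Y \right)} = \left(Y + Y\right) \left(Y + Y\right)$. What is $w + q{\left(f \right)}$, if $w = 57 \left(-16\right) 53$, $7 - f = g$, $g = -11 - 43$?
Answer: $-33452$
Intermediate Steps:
$g = -54$
$f = 61$ ($f = 7 - -54 = 7 + 54 = 61$)
$q{\left(Y \right)} = 4 Y^{2}$ ($q{\left(Y \right)} = 2 Y 2 Y = 4 Y^{2}$)
$w = -48336$ ($w = \left(-912\right) 53 = -48336$)
$w + q{\left(f \right)} = -48336 + 4 \cdot 61^{2} = -48336 + 4 \cdot 3721 = -48336 + 14884 = -33452$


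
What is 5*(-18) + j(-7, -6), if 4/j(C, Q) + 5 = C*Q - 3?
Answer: -1528/17 ≈ -89.882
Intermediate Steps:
j(C, Q) = 4/(-8 + C*Q) (j(C, Q) = 4/(-5 + (C*Q - 3)) = 4/(-5 + (-3 + C*Q)) = 4/(-8 + C*Q))
5*(-18) + j(-7, -6) = 5*(-18) + 4/(-8 - 7*(-6)) = -90 + 4/(-8 + 42) = -90 + 4/34 = -90 + 4*(1/34) = -90 + 2/17 = -1528/17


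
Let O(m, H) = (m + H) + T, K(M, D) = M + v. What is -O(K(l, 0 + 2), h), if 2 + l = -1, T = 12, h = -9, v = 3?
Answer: -3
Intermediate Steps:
l = -3 (l = -2 - 1 = -3)
K(M, D) = 3 + M (K(M, D) = M + 3 = 3 + M)
O(m, H) = 12 + H + m (O(m, H) = (m + H) + 12 = (H + m) + 12 = 12 + H + m)
-O(K(l, 0 + 2), h) = -(12 - 9 + (3 - 3)) = -(12 - 9 + 0) = -1*3 = -3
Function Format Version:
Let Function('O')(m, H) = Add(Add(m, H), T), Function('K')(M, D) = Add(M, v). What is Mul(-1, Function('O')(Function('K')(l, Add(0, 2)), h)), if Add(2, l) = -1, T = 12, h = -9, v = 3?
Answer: -3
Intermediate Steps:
l = -3 (l = Add(-2, -1) = -3)
Function('K')(M, D) = Add(3, M) (Function('K')(M, D) = Add(M, 3) = Add(3, M))
Function('O')(m, H) = Add(12, H, m) (Function('O')(m, H) = Add(Add(m, H), 12) = Add(Add(H, m), 12) = Add(12, H, m))
Mul(-1, Function('O')(Function('K')(l, Add(0, 2)), h)) = Mul(-1, Add(12, -9, Add(3, -3))) = Mul(-1, Add(12, -9, 0)) = Mul(-1, 3) = -3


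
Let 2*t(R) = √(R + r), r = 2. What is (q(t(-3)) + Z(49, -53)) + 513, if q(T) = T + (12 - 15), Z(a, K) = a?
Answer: 559 + I/2 ≈ 559.0 + 0.5*I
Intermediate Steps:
t(R) = √(2 + R)/2 (t(R) = √(R + 2)/2 = √(2 + R)/2)
q(T) = -3 + T (q(T) = T - 3 = -3 + T)
(q(t(-3)) + Z(49, -53)) + 513 = ((-3 + √(2 - 3)/2) + 49) + 513 = ((-3 + √(-1)/2) + 49) + 513 = ((-3 + I/2) + 49) + 513 = (46 + I/2) + 513 = 559 + I/2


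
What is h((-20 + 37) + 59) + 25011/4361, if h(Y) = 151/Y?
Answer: 365621/47348 ≈ 7.7220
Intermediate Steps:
h((-20 + 37) + 59) + 25011/4361 = 151/((-20 + 37) + 59) + 25011/4361 = 151/(17 + 59) + 25011*(1/4361) = 151/76 + 3573/623 = 365621/47348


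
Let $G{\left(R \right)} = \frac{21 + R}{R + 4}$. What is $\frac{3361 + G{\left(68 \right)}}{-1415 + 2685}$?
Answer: $\frac{242081}{91440} \approx 2.6474$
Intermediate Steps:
$G{\left(R \right)} = \frac{21 + R}{4 + R}$
$\frac{3361 + G{\left(68 \right)}}{-1415 + 2685} = \frac{3361 + \frac{21 + 68}{4 + 68}}{-1415 + 2685} = \frac{3361 + \frac{1}{72} \cdot 89}{1270} = \left(3361 + \frac{1}{72} \cdot 89\right) \frac{1}{1270} = \left(3361 + \frac{89}{72}\right) \frac{1}{1270} = \frac{242081}{72} \cdot \frac{1}{1270} = \frac{242081}{91440}$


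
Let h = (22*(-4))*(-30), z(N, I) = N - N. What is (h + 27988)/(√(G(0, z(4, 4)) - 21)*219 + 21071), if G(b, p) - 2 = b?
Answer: 8491613/5853925 - 88257*I*√19/5853925 ≈ 1.4506 - 0.065717*I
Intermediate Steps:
z(N, I) = 0
h = 2640 (h = -88*(-30) = 2640)
G(b, p) = 2 + b
(h + 27988)/(√(G(0, z(4, 4)) - 21)*219 + 21071) = (2640 + 27988)/(√((2 + 0) - 21)*219 + 21071) = 30628/(√(2 - 21)*219 + 21071) = 30628/(√(-19)*219 + 21071) = 30628/((I*√19)*219 + 21071) = 30628/(219*I*√19 + 21071) = 30628/(21071 + 219*I*√19)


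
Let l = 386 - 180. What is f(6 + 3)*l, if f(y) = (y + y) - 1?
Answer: 3502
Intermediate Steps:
f(y) = -1 + 2*y (f(y) = 2*y - 1 = -1 + 2*y)
l = 206
f(6 + 3)*l = (-1 + 2*(6 + 3))*206 = (-1 + 2*9)*206 = (-1 + 18)*206 = 17*206 = 3502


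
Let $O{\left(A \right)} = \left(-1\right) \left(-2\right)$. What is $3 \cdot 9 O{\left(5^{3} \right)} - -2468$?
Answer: $2522$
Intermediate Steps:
$O{\left(A \right)} = 2$
$3 \cdot 9 O{\left(5^{3} \right)} - -2468 = 3 \cdot 9 \cdot 2 - -2468 = 27 \cdot 2 + 2468 = 54 + 2468 = 2522$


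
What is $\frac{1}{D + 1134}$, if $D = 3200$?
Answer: $\frac{1}{4334} \approx 0.00023073$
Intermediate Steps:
$\frac{1}{D + 1134} = \frac{1}{3200 + 1134} = \frac{1}{4334}$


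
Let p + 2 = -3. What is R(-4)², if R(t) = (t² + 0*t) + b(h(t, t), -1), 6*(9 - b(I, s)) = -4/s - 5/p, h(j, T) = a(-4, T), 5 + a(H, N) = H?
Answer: 21025/36 ≈ 584.03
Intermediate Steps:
a(H, N) = -5 + H
p = -5 (p = -2 - 3 = -5)
h(j, T) = -9 (h(j, T) = -5 - 4 = -9)
b(I, s) = 53/6 + 2/(3*s) (b(I, s) = 9 - (-4/s - 5/(-5))/6 = 9 - (-4/s - 5*(-⅕))/6 = 9 - (-4/s + 1)/6 = 9 - (1 - 4/s)/6 = 9 + (-⅙ + 2/(3*s)) = 53/6 + 2/(3*s))
R(t) = 49/6 + t² (R(t) = (t² + 0*t) + (⅙)*(4 + 53*(-1))/(-1) = (t² + 0) + (⅙)*(-1)*(4 - 53) = t² + (⅙)*(-1)*(-49) = t² + 49/6 = 49/6 + t²)
R(-4)² = (49/6 + (-4)²)² = (49/6 + 16)² = (145/6)² = 21025/36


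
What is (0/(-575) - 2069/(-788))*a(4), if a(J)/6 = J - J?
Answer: 0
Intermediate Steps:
a(J) = 0 (a(J) = 6*(J - J) = 6*0 = 0)
(0/(-575) - 2069/(-788))*a(4) = (0/(-575) - 2069/(-788))*0 = (0*(-1/575) - 2069*(-1/788))*0 = (0 + 2069/788)*0 = (2069/788)*0 = 0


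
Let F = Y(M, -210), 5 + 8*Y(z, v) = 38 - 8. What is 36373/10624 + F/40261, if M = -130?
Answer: 1464446553/427732864 ≈ 3.4237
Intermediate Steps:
Y(z, v) = 25/8 (Y(z, v) = -5/8 + (38 - 8)/8 = -5/8 + (1/8)*30 = -5/8 + 15/4 = 25/8)
F = 25/8 ≈ 3.1250
36373/10624 + F/40261 = 36373/10624 + (25/8)/40261 = 36373*(1/10624) + (25/8)*(1/40261) = 36373/10624 + 25/322088 = 1464446553/427732864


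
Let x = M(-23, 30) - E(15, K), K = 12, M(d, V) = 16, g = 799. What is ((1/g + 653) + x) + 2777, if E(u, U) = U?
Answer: 2743767/799 ≈ 3434.0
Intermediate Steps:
x = 4 (x = 16 - 1*12 = 16 - 12 = 4)
((1/g + 653) + x) + 2777 = ((1/799 + 653) + 4) + 2777 = (521748/799 + 4) + 2777 = 524944/799 + 2777 = 2743767/799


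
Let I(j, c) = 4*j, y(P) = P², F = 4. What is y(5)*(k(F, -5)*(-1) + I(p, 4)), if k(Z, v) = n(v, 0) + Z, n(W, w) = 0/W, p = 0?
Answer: -100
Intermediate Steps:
n(W, w) = 0
k(Z, v) = Z (k(Z, v) = 0 + Z = Z)
y(5)*(k(F, -5)*(-1) + I(p, 4)) = 5²*(4*(-1) + 4*0) = 25*(-4 + 0) = 25*(-4) = -100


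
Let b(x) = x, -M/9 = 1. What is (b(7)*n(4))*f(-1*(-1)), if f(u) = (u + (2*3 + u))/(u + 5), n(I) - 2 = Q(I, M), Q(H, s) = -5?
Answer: -28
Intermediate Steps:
M = -9 (M = -9*1 = -9)
n(I) = -3 (n(I) = 2 - 5 = -3)
f(u) = (6 + 2*u)/(5 + u) (f(u) = (u + (6 + u))/(5 + u) = (6 + 2*u)/(5 + u))
(b(7)*n(4))*f(-1*(-1)) = (7*(-3))*(2*(3 - 1*(-1))/(5 - 1*(-1))) = -42*(3 + 1)/(5 + 1) = -42*4/6 = -21*4/3 = -28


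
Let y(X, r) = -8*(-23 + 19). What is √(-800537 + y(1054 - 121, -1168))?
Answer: 3*I*√88945 ≈ 894.71*I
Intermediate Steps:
y(X, r) = 32 (y(X, r) = -8*(-4) = 32)
√(-800537 + y(1054 - 121, -1168)) = √(-800537 + 32) = √(-800505) = 3*I*√88945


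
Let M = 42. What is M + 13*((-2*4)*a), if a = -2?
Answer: 250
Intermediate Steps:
M + 13*((-2*4)*a) = 42 + 13*(-2*4*(-2)) = 42 + 13*(-8*(-2)) = 42 + 13*16 = 42 + 208 = 250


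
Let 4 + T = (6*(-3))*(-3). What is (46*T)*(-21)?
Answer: -48300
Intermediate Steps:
T = 50 (T = -4 + (6*(-3))*(-3) = -4 - 18*(-3) = -4 + 54 = 50)
(46*T)*(-21) = (46*50)*(-21) = 2300*(-21) = -48300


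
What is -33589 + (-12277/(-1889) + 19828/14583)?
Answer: -925069332460/27547287 ≈ -33581.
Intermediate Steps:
-33589 + (-12277/(-1889) + 19828/14583) = -33589 + (-12277*(-1/1889) + 19828*(1/14583)) = -33589 + (12277/1889 + 19828/14583) = -33589 + 216490583/27547287 = -925069332460/27547287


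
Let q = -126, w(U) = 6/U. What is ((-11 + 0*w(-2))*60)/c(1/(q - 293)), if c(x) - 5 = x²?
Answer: -19311710/146301 ≈ -132.00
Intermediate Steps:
c(x) = 5 + x²
((-11 + 0*w(-2))*60)/c(1/(q - 293)) = ((-11 + 0*(6/(-2)))*60)/(5 + (1/(-126 - 293))²) = ((-11 + 0*(6*(-½)))*60)/(5 + (1/(-419))²) = ((-11 + 0*(-3))*60)/(5 + (-1/419)²) = ((-11 + 0)*60)/(5 + 1/175561) = (-11*60)/(877806/175561) = -660*175561/877806 = -19311710/146301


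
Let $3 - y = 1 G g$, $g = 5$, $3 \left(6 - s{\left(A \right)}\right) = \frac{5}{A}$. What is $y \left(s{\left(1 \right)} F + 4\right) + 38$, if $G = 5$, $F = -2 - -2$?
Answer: $-50$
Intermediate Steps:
$F = 0$ ($F = -2 + 2 = 0$)
$s{\left(A \right)} = 6 - \frac{5}{3 A}$ ($s{\left(A \right)} = 6 - \frac{5 \frac{1}{A}}{3} = 6 - \frac{5}{3 A}$)
$y = -22$ ($y = 3 - 1 \cdot 5 \cdot 5 = 3 - 5 \cdot 5 = 3 - 25 = -22$)
$y \left(s{\left(1 \right)} F + 4\right) + 38 = - 22 \left(\left(6 - \frac{5}{3 \cdot 1}\right) 0 + 4\right) + 38 = - 22 \left(\left(6 - \frac{5}{3}\right) 0 + 4\right) + 38 = - 22 \left(\frac{13}{3} \cdot 0 + 4\right) + 38 = - 22 \left(0 + 4\right) + 38 = \left(-22\right) 4 + 38 = -88 + 38 = -50$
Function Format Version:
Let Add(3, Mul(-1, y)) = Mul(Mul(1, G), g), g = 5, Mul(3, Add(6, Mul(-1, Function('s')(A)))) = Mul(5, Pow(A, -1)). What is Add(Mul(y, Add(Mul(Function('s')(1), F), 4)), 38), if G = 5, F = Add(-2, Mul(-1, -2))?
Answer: -50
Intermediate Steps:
F = 0 (F = Add(-2, 2) = 0)
Function('s')(A) = Add(6, Mul(Rational(-5, 3), Pow(A, -1))) (Function('s')(A) = Add(6, Mul(Rational(-1, 3), Mul(5, Pow(A, -1)))) = Add(6, Mul(Rational(-5, 3), Pow(A, -1))))
y = -22 (y = Add(3, Mul(-1, Mul(Mul(1, 5), 5))) = Add(3, Mul(-1, Mul(5, 5))) = Add(3, Mul(-1, 25)) = Add(3, -25) = -22)
Add(Mul(y, Add(Mul(Function('s')(1), F), 4)), 38) = Add(Mul(-22, Add(Mul(Add(6, Mul(Rational(-5, 3), Pow(1, -1))), 0), 4)), 38) = Add(Mul(-22, Add(Mul(Add(6, Mul(Rational(-5, 3), 1)), 0), 4)), 38) = Add(Mul(-22, Add(Mul(Add(6, Rational(-5, 3)), 0), 4)), 38) = Add(Mul(-22, Add(Mul(Rational(13, 3), 0), 4)), 38) = Add(Mul(-22, Add(0, 4)), 38) = Add(Mul(-22, 4), 38) = Add(-88, 38) = -50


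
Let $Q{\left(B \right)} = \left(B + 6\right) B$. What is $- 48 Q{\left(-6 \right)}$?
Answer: $0$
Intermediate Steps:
$Q{\left(B \right)} = B \left(6 + B\right)$ ($Q{\left(B \right)} = \left(6 + B\right) B = B \left(6 + B\right)$)
$- 48 Q{\left(-6 \right)} = - 48 \left(- 6 \left(6 - 6\right)\right) = - 48 \left(\left(-6\right) 0\right) = \left(-48\right) 0 = 0$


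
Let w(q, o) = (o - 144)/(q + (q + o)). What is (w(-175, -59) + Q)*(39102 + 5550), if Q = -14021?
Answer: -256051803672/409 ≈ -6.2604e+8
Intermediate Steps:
w(q, o) = (-144 + o)/(o + 2*q) (w(q, o) = (-144 + o)/(q + (o + q)) = (-144 + o)/(o + 2*q))
(w(-175, -59) + Q)*(39102 + 5550) = ((-144 - 59)/(-59 + 2*(-175)) - 14021)*(39102 + 5550) = (-203/(-59 - 350) - 14021)*44652 = (-203/(-409) - 14021)*44652 = (-1/409*(-203) - 14021)*44652 = (203/409 - 14021)*44652 = -5734386/409*44652 = -256051803672/409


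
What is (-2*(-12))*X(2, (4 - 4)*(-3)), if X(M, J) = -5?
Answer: -120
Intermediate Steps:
(-2*(-12))*X(2, (4 - 4)*(-3)) = -2*(-12)*(-5) = 24*(-5) = -120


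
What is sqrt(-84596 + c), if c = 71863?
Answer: I*sqrt(12733) ≈ 112.84*I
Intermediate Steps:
sqrt(-84596 + c) = sqrt(-84596 + 71863) = sqrt(-12733) = I*sqrt(12733)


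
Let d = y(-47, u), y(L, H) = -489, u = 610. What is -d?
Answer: 489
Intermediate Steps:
d = -489
-d = -1*(-489) = 489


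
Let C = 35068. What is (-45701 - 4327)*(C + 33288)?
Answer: -3419713968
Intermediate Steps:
(-45701 - 4327)*(C + 33288) = (-45701 - 4327)*(35068 + 33288) = -50028*68356 = -3419713968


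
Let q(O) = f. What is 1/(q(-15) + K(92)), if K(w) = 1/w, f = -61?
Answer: -92/5611 ≈ -0.016396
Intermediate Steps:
q(O) = -61
1/(q(-15) + K(92)) = 1/(-61 + 1/92) = 1/(-5611/92) = -92/5611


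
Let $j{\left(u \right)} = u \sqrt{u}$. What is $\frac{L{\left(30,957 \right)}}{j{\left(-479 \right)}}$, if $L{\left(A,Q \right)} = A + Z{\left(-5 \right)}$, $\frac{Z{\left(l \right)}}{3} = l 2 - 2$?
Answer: $- \frac{6 i \sqrt{479}}{229441} \approx - 0.00057233 i$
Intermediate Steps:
$Z{\left(l \right)} = -6 + 6 l$ ($Z{\left(l \right)} = 3 \left(l 2 - 2\right) = 3 \left(2 l - 2\right) = 3 \left(-2 + 2 l\right) = -6 + 6 l$)
$j{\left(u \right)} = u^{\frac{3}{2}}$
$L{\left(A,Q \right)} = -36 + A$ ($L{\left(A,Q \right)} = A + \left(-6 + 6 \left(-5\right)\right) = A - 36 = -36 + A$)
$\frac{L{\left(30,957 \right)}}{j{\left(-479 \right)}} = \frac{-36 + 30}{\left(-479\right)^{\frac{3}{2}}} = - \frac{6}{\left(-479\right) i \sqrt{479}} = - 6 \frac{i \sqrt{479}}{229441} = - \frac{6 i \sqrt{479}}{229441}$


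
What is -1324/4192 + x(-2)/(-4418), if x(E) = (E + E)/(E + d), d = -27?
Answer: -21206287/67135928 ≈ -0.31587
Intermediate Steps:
x(E) = 2*E/(-27 + E) (x(E) = (E + E)/(E - 27) = (2*E)/(-27 + E) = 2*E/(-27 + E))
-1324/4192 + x(-2)/(-4418) = -1324/4192 + (2*(-2)/(-27 - 2))/(-4418) = -1324*1/4192 + (2*(-2)/(-29))*(-1/4418) = -331/1048 + (2*(-2)*(-1/29))*(-1/4418) = -331/1048 + (4/29)*(-1/4418) = -331/1048 - 2/64061 = -21206287/67135928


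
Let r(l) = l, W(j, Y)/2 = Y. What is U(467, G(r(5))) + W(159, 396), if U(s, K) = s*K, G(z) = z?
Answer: 3127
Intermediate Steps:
W(j, Y) = 2*Y
U(s, K) = K*s
U(467, G(r(5))) + W(159, 396) = 5*467 + 2*396 = 2335 + 792 = 3127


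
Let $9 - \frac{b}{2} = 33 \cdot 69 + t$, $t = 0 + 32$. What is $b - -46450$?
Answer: $41850$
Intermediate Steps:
$t = 32$
$b = -4600$ ($b = 18 - 2 \left(33 \cdot 69 + 32\right) = 18 - 2 \left(2277 + 32\right) = 18 - 4618 = -4600$)
$b - -46450 = -4600 - -46450 = -4600 + 46450 = 41850$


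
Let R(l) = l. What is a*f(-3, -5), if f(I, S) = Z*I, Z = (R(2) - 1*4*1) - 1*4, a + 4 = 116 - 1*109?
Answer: 54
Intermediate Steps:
a = 3 (a = -4 + (116 - 1*109) = -4 + (116 - 109) = -4 + 7 = 3)
Z = -6 (Z = (2 - 1*4*1) - 1*4 = (2 - 4*1) - 4 = (2 - 4) - 4 = -2 - 4 = -6)
f(I, S) = -6*I
a*f(-3, -5) = 3*(-6*(-3)) = 3*18 = 54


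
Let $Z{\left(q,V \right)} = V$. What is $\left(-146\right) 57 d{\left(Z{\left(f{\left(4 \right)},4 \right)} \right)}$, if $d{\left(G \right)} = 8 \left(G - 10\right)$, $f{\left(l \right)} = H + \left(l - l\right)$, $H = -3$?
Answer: $399456$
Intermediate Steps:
$f{\left(l \right)} = -3$ ($f{\left(l \right)} = -3 + \left(l - l\right) = -3 + 0 = -3$)
$d{\left(G \right)} = -80 + 8 G$ ($d{\left(G \right)} = 8 \left(-10 + G\right) = -80 + 8 G$)
$\left(-146\right) 57 d{\left(Z{\left(f{\left(4 \right)},4 \right)} \right)} = \left(-146\right) 57 \left(-80 + 8 \cdot 4\right) = - 8322 \left(-80 + 32\right) = \left(-8322\right) \left(-48\right) = 399456$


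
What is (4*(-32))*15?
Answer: -1920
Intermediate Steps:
(4*(-32))*15 = -128*15 = -1920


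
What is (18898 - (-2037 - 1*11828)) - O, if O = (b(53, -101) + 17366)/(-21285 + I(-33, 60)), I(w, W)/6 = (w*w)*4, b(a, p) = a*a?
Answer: 52971046/1617 ≈ 32759.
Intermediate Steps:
b(a, p) = a²
I(w, W) = 24*w² (I(w, W) = 6*((w*w)*4) = 6*(w²*4) = 6*(4*w²) = 24*w²)
O = 6725/1617 (O = (53² + 17366)/(-21285 + 24*(-33)²) = (2809 + 17366)/(-21285 + 24*1089) = 20175/(-21285 + 26136) = 20175/4851 = 20175*(1/4851) = 6725/1617 ≈ 4.1589)
(18898 - (-2037 - 1*11828)) - O = (18898 - (-2037 - 1*11828)) - 1*6725/1617 = (18898 - (-2037 - 11828)) - 6725/1617 = (18898 - 1*(-13865)) - 6725/1617 = (18898 + 13865) - 6725/1617 = 32763 - 6725/1617 = 52971046/1617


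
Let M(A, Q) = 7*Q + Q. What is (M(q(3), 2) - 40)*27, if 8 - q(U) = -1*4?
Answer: -648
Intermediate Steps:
q(U) = 12 (q(U) = 8 - (-1)*4 = 8 - 1*(-4) = 8 + 4 = 12)
M(A, Q) = 8*Q
(M(q(3), 2) - 40)*27 = (8*2 - 40)*27 = (16 - 40)*27 = -24*27 = -648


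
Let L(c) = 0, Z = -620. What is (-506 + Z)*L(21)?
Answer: 0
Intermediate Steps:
(-506 + Z)*L(21) = (-506 - 620)*0 = -1126*0 = 0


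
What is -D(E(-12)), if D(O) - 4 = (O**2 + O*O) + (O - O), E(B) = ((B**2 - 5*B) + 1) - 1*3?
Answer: -81612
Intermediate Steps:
E(B) = -2 + B**2 - 5*B (E(B) = (1 + B**2 - 5*B) - 3 = -2 + B**2 - 5*B)
D(O) = 4 + 2*O**2 (D(O) = 4 + ((O**2 + O*O) + (O - O)) = 4 + ((O**2 + O**2) + 0) = 4 + (2*O**2 + 0) = 4 + 2*O**2)
-D(E(-12)) = -(4 + 2*(-2 + (-12)**2 - 5*(-12))**2) = -(4 + 2*(-2 + 144 + 60)**2) = -(4 + 2*202**2) = -(4 + 2*40804) = -(4 + 81608) = -1*81612 = -81612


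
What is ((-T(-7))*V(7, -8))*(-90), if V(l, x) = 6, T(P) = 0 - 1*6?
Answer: -3240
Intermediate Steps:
T(P) = -6 (T(P) = 0 - 6 = -6)
((-T(-7))*V(7, -8))*(-90) = (-1*(-6)*6)*(-90) = (6*6)*(-90) = 36*(-90) = -3240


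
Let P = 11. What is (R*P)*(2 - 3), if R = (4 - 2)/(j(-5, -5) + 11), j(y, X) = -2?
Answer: -22/9 ≈ -2.4444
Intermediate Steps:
R = 2/9 (R = (4 - 2)/(-2 + 11) = 2/9 ≈ 0.22222)
(R*P)*(2 - 3) = ((2/9)*11)*(2 - 3) = (22/9)*(-1) = -22/9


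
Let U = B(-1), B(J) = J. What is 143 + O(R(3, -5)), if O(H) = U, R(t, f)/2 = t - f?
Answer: 142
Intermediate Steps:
R(t, f) = -2*f + 2*t (R(t, f) = 2*(t - f) = -2*f + 2*t)
U = -1
O(H) = -1
143 + O(R(3, -5)) = 143 - 1 = 142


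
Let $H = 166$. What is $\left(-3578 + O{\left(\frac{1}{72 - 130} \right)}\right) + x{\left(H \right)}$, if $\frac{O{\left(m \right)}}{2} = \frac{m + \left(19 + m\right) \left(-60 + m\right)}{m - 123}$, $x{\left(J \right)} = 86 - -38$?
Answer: $- \frac{710851771}{206915} \approx -3435.5$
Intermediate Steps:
$x{\left(J \right)} = 124$ ($x{\left(J \right)} = 86 + 38 = 124$)
$O{\left(m \right)} = \frac{2 \left(m + \left(-60 + m\right) \left(19 + m\right)\right)}{-123 + m}$ ($O{\left(m \right)} = 2 \frac{m + \left(19 + m\right) \left(-60 + m\right)}{m - 123} = 2 \frac{m + \left(-60 + m\right) \left(19 + m\right)}{-123 + m} = \frac{2 \left(m + \left(-60 + m\right) \left(19 + m\right)\right)}{-123 + m}$)
$\left(-3578 + O{\left(\frac{1}{72 - 130} \right)}\right) + x{\left(H \right)} = \left(-3578 + \frac{2 \left(-1140 + \left(\frac{1}{72 - 130}\right)^{2} - \frac{40}{72 - 130}\right)}{-123 + \frac{1}{72 - 130}}\right) + 124 = \left(-3578 + \frac{2 \left(-1140 + \left(\frac{1}{-58}\right)^{2} - \frac{40}{-58}\right)}{-123 + \frac{1}{-58}}\right) + 124 = \left(-3578 + \frac{2 \left(-1140 + \left(- \frac{1}{58}\right)^{2} - - \frac{20}{29}\right)}{-123 - \frac{1}{58}}\right) + 124 = \left(-3578 + \frac{2 \left(-1140 + \frac{1}{3364} + \frac{20}{29}\right)}{- \frac{7135}{58}}\right) + 124 = \left(-3578 + 2 \left(- \frac{58}{7135}\right) \left(- \frac{3832639}{3364}\right)\right) + 124 = \left(-3578 + \frac{3832639}{206915}\right) + 124 = - \frac{736509231}{206915} + 124 = - \frac{710851771}{206915}$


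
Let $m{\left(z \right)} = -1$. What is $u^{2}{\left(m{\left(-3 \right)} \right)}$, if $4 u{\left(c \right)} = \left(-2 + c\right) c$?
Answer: $\frac{9}{16} \approx 0.5625$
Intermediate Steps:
$u{\left(c \right)} = \frac{c \left(-2 + c\right)}{4}$ ($u{\left(c \right)} = \frac{\left(-2 + c\right) c}{4} = \frac{c \left(-2 + c\right)}{4}$)
$u^{2}{\left(m{\left(-3 \right)} \right)} = \left(\frac{1}{4} \left(-1\right) \left(-2 - 1\right)\right)^{2} = \left(\frac{1}{4} \left(-1\right) \left(-3\right)\right)^{2} = \left(\frac{3}{4}\right)^{2} = \frac{9}{16}$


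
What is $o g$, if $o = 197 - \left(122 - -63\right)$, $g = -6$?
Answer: $-72$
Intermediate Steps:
$o = 12$ ($o = 197 - \left(122 + 63\right) = 197 - 185 = 12$)
$o g = 12 \left(-6\right) = -72$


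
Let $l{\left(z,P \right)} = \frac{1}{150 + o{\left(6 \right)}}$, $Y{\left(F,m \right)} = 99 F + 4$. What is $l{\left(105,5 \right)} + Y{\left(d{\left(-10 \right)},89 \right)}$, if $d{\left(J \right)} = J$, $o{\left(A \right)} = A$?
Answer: $- \frac{153815}{156} \approx -985.99$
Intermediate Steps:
$Y{\left(F,m \right)} = 4 + 99 F$
$l{\left(z,P \right)} = \frac{1}{156}$ ($l{\left(z,P \right)} = \frac{1}{150 + 6} = \frac{1}{156}$)
$l{\left(105,5 \right)} + Y{\left(d{\left(-10 \right)},89 \right)} = \frac{1}{156} + \left(4 + 99 \left(-10\right)\right) = \frac{1}{156} + \left(4 - 990\right) = \frac{1}{156} - 986 = - \frac{153815}{156}$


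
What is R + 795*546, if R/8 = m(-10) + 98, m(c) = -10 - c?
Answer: 434854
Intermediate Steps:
R = 784 (R = 8*((-10 - 1*(-10)) + 98) = 8*((-10 + 10) + 98) = 8*(0 + 98) = 8*98 = 784)
R + 795*546 = 784 + 795*546 = 784 + 434070 = 434854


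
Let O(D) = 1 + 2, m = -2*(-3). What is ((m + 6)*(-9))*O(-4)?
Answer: -324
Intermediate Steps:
m = 6
O(D) = 3
((m + 6)*(-9))*O(-4) = ((6 + 6)*(-9))*3 = (12*(-9))*3 = -108*3 = -324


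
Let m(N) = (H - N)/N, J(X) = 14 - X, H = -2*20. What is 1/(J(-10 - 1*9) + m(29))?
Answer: 29/888 ≈ 0.032658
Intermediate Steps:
H = -40
m(N) = (-40 - N)/N
1/(J(-10 - 1*9) + m(29)) = 1/((14 - (-10 - 1*9)) + (-40 - 1*29)/29) = 1/((14 - (-10 - 9)) + (-40 - 29)/29) = 1/((14 - 1*(-19)) + (1/29)*(-69)) = 1/((14 + 19) - 69/29) = 1/(33 - 69/29) = 1/(888/29) = 29/888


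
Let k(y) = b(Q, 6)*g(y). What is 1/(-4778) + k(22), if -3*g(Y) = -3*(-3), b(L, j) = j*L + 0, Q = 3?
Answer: -258013/4778 ≈ -54.000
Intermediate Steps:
b(L, j) = L*j (b(L, j) = L*j + 0 = L*j)
g(Y) = -3 (g(Y) = -(-1)*(-3) = -1/3*9 = -3)
k(y) = -54 (k(y) = (3*6)*(-3) = 18*(-3) = -54)
1/(-4778) + k(22) = 1/(-4778) - 54 = -1/4778 - 54 = -258013/4778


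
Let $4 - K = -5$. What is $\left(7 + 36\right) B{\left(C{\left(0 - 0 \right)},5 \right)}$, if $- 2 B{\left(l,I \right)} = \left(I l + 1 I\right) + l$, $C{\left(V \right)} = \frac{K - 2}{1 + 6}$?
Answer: $- \frac{473}{2} \approx -236.5$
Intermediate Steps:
$K = 9$ ($K = 4 - -5 = 4 + 5 = 9$)
$C{\left(V \right)} = 1$ ($C{\left(V \right)} = \frac{9 - 2}{1 + 6} = \frac{7}{7} = 7 \cdot \frac{1}{7} = 1$)
$B{\left(l,I \right)} = - \frac{I}{2} - \frac{l}{2} - \frac{I l}{2}$ ($B{\left(l,I \right)} = - \frac{\left(I l + 1 I\right) + l}{2} = - \frac{\left(I l + I\right) + l}{2} = - \frac{\left(I + I l\right) + l}{2} = - \frac{I + l + I l}{2} = - \frac{I}{2} - \frac{l}{2} - \frac{I l}{2}$)
$\left(7 + 36\right) B{\left(C{\left(0 - 0 \right)},5 \right)} = \left(7 + 36\right) \left(\left(- \frac{1}{2}\right) 5 - \frac{1}{2} - \frac{5}{2} \cdot 1\right) = 43 \left(- \frac{5}{2} - \frac{1}{2} - \frac{5}{2}\right) = 43 \left(- \frac{11}{2}\right) = - \frac{473}{2}$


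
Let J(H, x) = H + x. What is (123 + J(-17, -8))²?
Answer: 9604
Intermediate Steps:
(123 + J(-17, -8))² = (123 + (-17 - 8))² = (123 - 25)² = 98² = 9604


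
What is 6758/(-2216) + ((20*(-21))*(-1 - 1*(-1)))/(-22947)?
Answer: -3379/1108 ≈ -3.0496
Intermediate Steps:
6758/(-2216) + ((20*(-21))*(-1 - 1*(-1)))/(-22947) = 6758*(-1/2216) - 420*(-1 + 1)*(-1/22947) = -3379/1108 - 420*0*(-1/22947) = -3379/1108 + 0*(-1/22947) = -3379/1108 + 0 = -3379/1108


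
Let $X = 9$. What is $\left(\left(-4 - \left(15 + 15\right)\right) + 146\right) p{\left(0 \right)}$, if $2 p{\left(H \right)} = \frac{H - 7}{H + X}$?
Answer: $- \frac{392}{9} \approx -43.556$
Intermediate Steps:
$p{\left(H \right)} = \frac{-7 + H}{2 \left(9 + H\right)}$ ($p{\left(H \right)} = \frac{\left(H - 7\right) \frac{1}{H + 9}}{2} = \frac{\left(-7 + H\right) \frac{1}{9 + H}}{2} = \frac{\frac{1}{9 + H} \left(-7 + H\right)}{2} = \frac{-7 + H}{2 \left(9 + H\right)}$)
$\left(\left(-4 - \left(15 + 15\right)\right) + 146\right) p{\left(0 \right)} = \left(\left(-4 - \left(15 + 15\right)\right) + 146\right) \frac{-7 + 0}{2 \left(9 + 0\right)} = \left(\left(-4 - 30\right) + 146\right) \frac{1}{2} \cdot \frac{1}{9} \left(-7\right) = \left(-34 + 146\right) \left(- \frac{7}{18}\right) = 112 \left(- \frac{7}{18}\right) = - \frac{392}{9}$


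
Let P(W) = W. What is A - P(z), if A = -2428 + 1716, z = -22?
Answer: -690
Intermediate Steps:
A = -712
A - P(z) = -712 - 1*(-22) = -712 + 22 = -690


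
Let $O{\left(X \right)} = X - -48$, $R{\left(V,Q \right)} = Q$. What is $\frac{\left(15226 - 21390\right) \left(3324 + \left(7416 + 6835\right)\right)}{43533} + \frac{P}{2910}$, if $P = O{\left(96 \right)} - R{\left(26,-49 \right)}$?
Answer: $- \frac{105079530377}{42227010} \approx -2488.4$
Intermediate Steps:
$O{\left(X \right)} = 48 + X$ ($O{\left(X \right)} = X + 48 = 48 + X$)
$P = 193$ ($P = \left(48 + 96\right) - -49 = 144 + 49 = 193$)
$\frac{\left(15226 - 21390\right) \left(3324 + \left(7416 + 6835\right)\right)}{43533} + \frac{P}{2910} = \frac{\left(15226 - 21390\right) \left(3324 + \left(7416 + 6835\right)\right)}{43533} + \frac{193}{2910} = - 6164 \left(3324 + 14251\right) \frac{1}{43533} + 193 \cdot \frac{1}{2910} = \left(-6164\right) 17575 \cdot \frac{1}{43533} + \frac{193}{2910} = \left(-108332300\right) \frac{1}{43533} + \frac{193}{2910} = - \frac{108332300}{43533} + \frac{193}{2910} = - \frac{105079530377}{42227010}$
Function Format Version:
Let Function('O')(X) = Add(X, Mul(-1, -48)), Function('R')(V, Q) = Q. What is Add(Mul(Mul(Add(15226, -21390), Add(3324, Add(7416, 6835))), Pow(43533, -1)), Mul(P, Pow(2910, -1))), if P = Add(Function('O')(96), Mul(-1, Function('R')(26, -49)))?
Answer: Rational(-105079530377, 42227010) ≈ -2488.4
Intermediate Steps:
Function('O')(X) = Add(48, X) (Function('O')(X) = Add(X, 48) = Add(48, X))
P = 193 (P = Add(Add(48, 96), Mul(-1, -49)) = Add(144, 49) = 193)
Add(Mul(Mul(Add(15226, -21390), Add(3324, Add(7416, 6835))), Pow(43533, -1)), Mul(P, Pow(2910, -1))) = Add(Mul(Mul(Add(15226, -21390), Add(3324, Add(7416, 6835))), Pow(43533, -1)), Mul(193, Pow(2910, -1))) = Add(Mul(Mul(-6164, Add(3324, 14251)), Rational(1, 43533)), Mul(193, Rational(1, 2910))) = Add(Mul(Mul(-6164, 17575), Rational(1, 43533)), Rational(193, 2910)) = Add(Mul(-108332300, Rational(1, 43533)), Rational(193, 2910)) = Add(Rational(-108332300, 43533), Rational(193, 2910)) = Rational(-105079530377, 42227010)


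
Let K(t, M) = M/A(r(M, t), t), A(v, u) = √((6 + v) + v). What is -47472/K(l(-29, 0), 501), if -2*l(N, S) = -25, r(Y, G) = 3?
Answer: -31648*√3/167 ≈ -328.24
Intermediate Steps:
A(v, u) = √(6 + 2*v)
l(N, S) = 25/2 (l(N, S) = -½*(-25) = 25/2)
K(t, M) = M*√3/6 (K(t, M) = M/(√(6 + 2*3)) = M/(√(6 + 6)) = M/(√12) = M/((2*√3)) = M*(√3/6) = M*√3/6)
-47472/K(l(-29, 0), 501) = -47472*2*√3/501 = -31648*√3/167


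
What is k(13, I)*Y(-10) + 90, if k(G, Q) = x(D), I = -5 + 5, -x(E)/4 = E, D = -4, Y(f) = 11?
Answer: 266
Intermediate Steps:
x(E) = -4*E
I = 0
k(G, Q) = 16 (k(G, Q) = -4*(-4) = 16)
k(13, I)*Y(-10) + 90 = 16*11 + 90 = 176 + 90 = 266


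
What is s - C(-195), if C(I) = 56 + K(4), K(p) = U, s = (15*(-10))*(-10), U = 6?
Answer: 1438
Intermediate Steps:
s = 1500 (s = -150*(-10) = 1500)
K(p) = 6
C(I) = 62 (C(I) = 56 + 6 = 62)
s - C(-195) = 1500 - 1*62 = 1500 - 62 = 1438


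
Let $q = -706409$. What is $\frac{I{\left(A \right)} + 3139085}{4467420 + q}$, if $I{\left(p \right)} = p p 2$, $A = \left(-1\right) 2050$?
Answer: $\frac{11544085}{3761011} \approx 3.0694$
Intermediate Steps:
$A = -2050$
$I{\left(p \right)} = 2 p^{2}$ ($I{\left(p \right)} = p^{2} \cdot 2 = 2 p^{2}$)
$\frac{I{\left(A \right)} + 3139085}{4467420 + q} = \frac{2 \left(-2050\right)^{2} + 3139085}{4467420 - 706409} = \frac{2 \cdot 4202500 + 3139085}{3761011} = \left(8405000 + 3139085\right) \frac{1}{3761011} = 11544085 \cdot \frac{1}{3761011} = \frac{11544085}{3761011}$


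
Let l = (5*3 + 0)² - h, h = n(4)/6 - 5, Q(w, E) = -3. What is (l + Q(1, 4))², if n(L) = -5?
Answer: 1868689/36 ≈ 51908.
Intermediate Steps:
h = -35/6 (h = -5/6 - 5 = -5*⅙ - 5 = -⅚ - 5 = -35/6 ≈ -5.8333)
l = 1385/6 (l = (5*3 + 0)² - 1*(-35/6) = (15 + 0)² + 35/6 = 15² + 35/6 = 225 + 35/6 = 1385/6 ≈ 230.83)
(l + Q(1, 4))² = (1385/6 - 3)² = (1367/6)² = 1868689/36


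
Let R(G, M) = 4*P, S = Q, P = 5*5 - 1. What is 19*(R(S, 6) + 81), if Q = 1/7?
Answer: 3363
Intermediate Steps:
P = 24 (P = 25 - 1 = 24)
Q = ⅐ ≈ 0.14286
S = ⅐ ≈ 0.14286
R(G, M) = 96 (R(G, M) = 4*24 = 96)
19*(R(S, 6) + 81) = 19*(96 + 81) = 19*177 = 3363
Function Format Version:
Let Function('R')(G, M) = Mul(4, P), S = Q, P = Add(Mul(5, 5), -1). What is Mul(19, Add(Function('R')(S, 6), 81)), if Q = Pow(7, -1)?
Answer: 3363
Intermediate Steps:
P = 24 (P = Add(25, -1) = 24)
Q = Rational(1, 7) ≈ 0.14286
S = Rational(1, 7) ≈ 0.14286
Function('R')(G, M) = 96 (Function('R')(G, M) = Mul(4, 24) = 96)
Mul(19, Add(Function('R')(S, 6), 81)) = Mul(19, Add(96, 81)) = Mul(19, 177) = 3363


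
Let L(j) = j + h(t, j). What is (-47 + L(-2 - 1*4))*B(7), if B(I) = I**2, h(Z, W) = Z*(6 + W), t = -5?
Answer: -2597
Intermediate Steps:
L(j) = -30 - 4*j (L(j) = j - 5*(6 + j) = j + (-30 - 5*j) = -30 - 4*j)
(-47 + L(-2 - 1*4))*B(7) = (-47 + (-30 - 4*(-2 - 1*4)))*7**2 = (-47 + (-30 - 4*(-2 - 4)))*49 = (-47 + (-30 - 4*(-6)))*49 = (-47 + (-30 + 24))*49 = (-47 - 6)*49 = -53*49 = -2597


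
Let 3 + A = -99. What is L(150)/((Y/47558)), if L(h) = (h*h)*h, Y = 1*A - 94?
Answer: -5732437500/7 ≈ -8.1892e+8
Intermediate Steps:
A = -102 (A = -3 - 99 = -102)
Y = -196 (Y = 1*(-102) - 94 = -102 - 94 = -196)
L(h) = h³ (L(h) = h²*h = h³)
L(150)/((Y/47558)) = 150³/((-196/47558)) = 3375000/((-196*1/47558)) = 3375000/(-14/3397) = 3375000*(-3397/14) = -5732437500/7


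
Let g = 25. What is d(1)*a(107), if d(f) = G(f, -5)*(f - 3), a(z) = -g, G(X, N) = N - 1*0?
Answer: -250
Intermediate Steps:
G(X, N) = N (G(X, N) = N + 0 = N)
a(z) = -25 (a(z) = -1*25 = -25)
d(f) = 15 - 5*f (d(f) = -5*(f - 3) = -5*(-3 + f) = 15 - 5*f)
d(1)*a(107) = (15 - 5*1)*(-25) = (15 - 5)*(-25) = 10*(-25) = -250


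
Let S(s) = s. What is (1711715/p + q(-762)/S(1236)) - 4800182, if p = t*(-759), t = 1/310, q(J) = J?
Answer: -859837872721/156354 ≈ -5.4993e+6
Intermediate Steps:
t = 1/310 ≈ 0.0032258
p = -759/310 (p = (1/310)*(-759) = -759/310 ≈ -2.4484)
(1711715/p + q(-762)/S(1236)) - 4800182 = (1711715/(-759/310) - 762/1236) - 4800182 = (1711715*(-310/759) - 762*1/1236) - 4800182 = (-530631650/759 - 127/206) - 4800182 = -109310216293/156354 - 4800182 = -859837872721/156354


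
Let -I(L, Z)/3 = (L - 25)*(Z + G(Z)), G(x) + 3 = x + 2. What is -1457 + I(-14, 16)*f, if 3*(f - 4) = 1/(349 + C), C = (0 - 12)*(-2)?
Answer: 4869232/373 ≈ 13054.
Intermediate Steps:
C = 24 (C = -12*(-2) = 24)
G(x) = -1 + x (G(x) = -3 + (x + 2) = -3 + (2 + x) = -1 + x)
I(L, Z) = -3*(-1 + 2*Z)*(-25 + L) (I(L, Z) = -3*(L - 25)*(Z + (-1 + Z)) = -3*(-25 + L)*(-1 + 2*Z) = -3*(-1 + 2*Z)*(-25 + L))
f = 4477/1119 (f = 4 + 1/(3*(349 + 24)) = 4 + (1/3)/373 = 4 + (1/3)*(1/373) = 4 + 1/1119 = 4477/1119 ≈ 4.0009)
-1457 + I(-14, 16)*f = -1457 + (-75 + 3*(-14) + 150*16 - 6*(-14)*16)*(4477/1119) = -1457 + (-75 - 42 + 2400 + 1344)*(4477/1119) = -1457 + 3627*(4477/1119) = -1457 + 5412693/373 = 4869232/373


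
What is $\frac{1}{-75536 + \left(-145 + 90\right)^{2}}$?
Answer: $- \frac{1}{72511} \approx -1.3791 \cdot 10^{-5}$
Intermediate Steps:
$\frac{1}{-75536 + \left(-145 + 90\right)^{2}} = \frac{1}{-75536 + \left(-55\right)^{2}} = \frac{1}{-75536 + 3025} = \frac{1}{-72511} = - \frac{1}{72511}$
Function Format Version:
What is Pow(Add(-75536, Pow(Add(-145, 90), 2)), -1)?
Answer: Rational(-1, 72511) ≈ -1.3791e-5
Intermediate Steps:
Pow(Add(-75536, Pow(Add(-145, 90), 2)), -1) = Pow(Add(-75536, Pow(-55, 2)), -1) = Pow(Add(-75536, 3025), -1) = Pow(-72511, -1) = Rational(-1, 72511)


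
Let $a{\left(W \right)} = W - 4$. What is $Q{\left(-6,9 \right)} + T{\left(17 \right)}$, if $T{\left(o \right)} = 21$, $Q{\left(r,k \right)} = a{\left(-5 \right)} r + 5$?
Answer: $80$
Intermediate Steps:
$a{\left(W \right)} = -4 + W$
$Q{\left(r,k \right)} = 5 - 9 r$ ($Q{\left(r,k \right)} = \left(-4 - 5\right) r + 5 = - 9 r + 5 = 5 - 9 r$)
$Q{\left(-6,9 \right)} + T{\left(17 \right)} = \left(5 - -54\right) + 21 = \left(5 + 54\right) + 21 = 59 + 21 = 80$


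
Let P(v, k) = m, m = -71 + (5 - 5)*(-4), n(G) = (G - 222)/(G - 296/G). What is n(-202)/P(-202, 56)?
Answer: -21412/719017 ≈ -0.029780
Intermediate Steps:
n(G) = (-222 + G)/(G - 296/G)
m = -71 (m = -71 + 0*(-4) = -71 + 0 = -71)
P(v, k) = -71
n(-202)/P(-202, 56) = -202*(-222 - 202)/(-296 + (-202)**2)/(-71) = -202*(-424)/(-296 + 40804)*(-1/71) = -202*(-424)/40508*(-1/71) = -202*1/40508*(-424)*(-1/71) = (21412/10127)*(-1/71) = -21412/719017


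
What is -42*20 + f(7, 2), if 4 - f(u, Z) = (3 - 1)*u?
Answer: -850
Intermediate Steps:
f(u, Z) = 4 - 2*u (f(u, Z) = 4 - (3 - 1)*u = 4 - 2*u)
-42*20 + f(7, 2) = -42*20 + (4 - 2*7) = -840 + (4 - 14) = -840 - 10 = -850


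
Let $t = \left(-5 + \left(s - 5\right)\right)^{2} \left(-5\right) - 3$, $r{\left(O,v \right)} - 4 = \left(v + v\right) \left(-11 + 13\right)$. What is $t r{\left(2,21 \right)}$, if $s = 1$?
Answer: $-35904$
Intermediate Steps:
$r{\left(O,v \right)} = 4 + 4 v$ ($r{\left(O,v \right)} = 4 + \left(v + v\right) \left(-11 + 13\right) = 4 + 2 v 2 = 4 + 4 v$)
$t = -408$ ($t = \left(-5 + \left(1 - 5\right)\right)^{2} \left(-5\right) - 3 = \left(-5 - 4\right)^{2} \left(-5\right) - 3 = \left(-9\right)^{2} \left(-5\right) - 3 = 81 \left(-5\right) - 3 = -405 - 3 = -408$)
$t r{\left(2,21 \right)} = - 408 \left(4 + 4 \cdot 21\right) = - 408 \left(4 + 84\right) = \left(-408\right) 88 = -35904$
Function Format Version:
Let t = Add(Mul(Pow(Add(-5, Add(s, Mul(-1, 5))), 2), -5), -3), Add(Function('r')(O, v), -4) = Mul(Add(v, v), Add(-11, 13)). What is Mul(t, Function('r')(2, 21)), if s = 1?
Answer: -35904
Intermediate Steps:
Function('r')(O, v) = Add(4, Mul(4, v)) (Function('r')(O, v) = Add(4, Mul(Add(v, v), Add(-11, 13))) = Add(4, Mul(Mul(2, v), 2)) = Add(4, Mul(4, v)))
t = -408 (t = Add(Mul(Pow(Add(-5, Add(1, Mul(-1, 5))), 2), -5), -3) = Add(Mul(Pow(Add(-5, Add(1, -5)), 2), -5), -3) = Add(Mul(Pow(Add(-5, -4), 2), -5), -3) = Add(Mul(Pow(-9, 2), -5), -3) = Add(Mul(81, -5), -3) = Add(-405, -3) = -408)
Mul(t, Function('r')(2, 21)) = Mul(-408, Add(4, Mul(4, 21))) = Mul(-408, Add(4, 84)) = Mul(-408, 88) = -35904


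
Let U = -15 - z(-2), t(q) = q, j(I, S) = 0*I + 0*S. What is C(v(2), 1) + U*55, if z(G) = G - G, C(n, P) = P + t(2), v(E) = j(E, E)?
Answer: -822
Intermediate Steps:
j(I, S) = 0 (j(I, S) = 0 + 0 = 0)
v(E) = 0
C(n, P) = 2 + P (C(n, P) = P + 2 = 2 + P)
z(G) = 0
U = -15 (U = -15 - 1*0 = -15 + 0 = -15)
C(v(2), 1) + U*55 = (2 + 1) - 15*55 = 3 - 825 = -822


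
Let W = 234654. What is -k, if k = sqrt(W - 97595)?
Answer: -13*sqrt(811) ≈ -370.21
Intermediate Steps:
k = 13*sqrt(811) (k = sqrt(234654 - 97595) = sqrt(137059) = 13*sqrt(811) ≈ 370.21)
-k = -13*sqrt(811)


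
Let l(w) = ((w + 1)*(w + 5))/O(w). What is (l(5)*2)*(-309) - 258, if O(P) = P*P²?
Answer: -13866/25 ≈ -554.64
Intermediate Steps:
O(P) = P³
l(w) = (1 + w)*(5 + w)/w³ (l(w) = ((w + 1)*(w + 5))/(w³) = ((1 + w)*(5 + w))/w³ = (1 + w)*(5 + w)/w³)
(l(5)*2)*(-309) - 258 = (((5 + 5² + 6*5)/5³)*2)*(-309) - 258 = (((5 + 25 + 30)/125)*2)*(-309) - 258 = (((1/125)*60)*2)*(-309) - 258 = ((12/25)*2)*(-309) - 258 = (24/25)*(-309) - 258 = -7416/25 - 258 = -13866/25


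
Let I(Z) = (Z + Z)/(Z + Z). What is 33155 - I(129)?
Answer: 33154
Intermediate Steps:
I(Z) = 1 (I(Z) = (2*Z)/((2*Z)) = (2*Z)*(1/(2*Z)) = 1)
33155 - I(129) = 33155 - 1*1 = 33155 - 1 = 33154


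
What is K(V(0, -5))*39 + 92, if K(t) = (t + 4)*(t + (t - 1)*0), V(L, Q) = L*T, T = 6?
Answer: 92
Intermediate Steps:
V(L, Q) = 6*L (V(L, Q) = L*6 = 6*L)
K(t) = t*(4 + t) (K(t) = (4 + t)*(t + (-1 + t)*0) = (4 + t)*(t + 0) = (4 + t)*t = t*(4 + t))
K(V(0, -5))*39 + 92 = ((6*0)*(4 + 6*0))*39 + 92 = (0*(4 + 0))*39 + 92 = (0*4)*39 + 92 = 0*39 + 92 = 0 + 92 = 92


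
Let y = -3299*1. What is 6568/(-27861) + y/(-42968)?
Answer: -190300385/1197131448 ≈ -0.15896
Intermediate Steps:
y = -3299
6568/(-27861) + y/(-42968) = 6568/(-27861) - 3299/(-42968) = 6568*(-1/27861) - 3299*(-1/42968) = -6568/27861 + 3299/42968 = -190300385/1197131448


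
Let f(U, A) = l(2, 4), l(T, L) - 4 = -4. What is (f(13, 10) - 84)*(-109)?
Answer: 9156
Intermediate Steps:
l(T, L) = 0 (l(T, L) = 4 - 4 = 0)
f(U, A) = 0
(f(13, 10) - 84)*(-109) = (0 - 84)*(-109) = -84*(-109) = 9156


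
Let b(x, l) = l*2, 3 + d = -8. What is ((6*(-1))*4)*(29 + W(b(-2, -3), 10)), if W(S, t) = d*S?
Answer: -2280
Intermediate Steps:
d = -11 (d = -3 - 8 = -11)
b(x, l) = 2*l
W(S, t) = -11*S
((6*(-1))*4)*(29 + W(b(-2, -3), 10)) = ((6*(-1))*4)*(29 - 22*(-3)) = (-6*4)*(29 - 11*(-6)) = -24*(29 + 66) = -24*95 = -2280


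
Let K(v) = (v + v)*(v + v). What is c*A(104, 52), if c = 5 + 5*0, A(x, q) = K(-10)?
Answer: 2000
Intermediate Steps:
K(v) = 4*v² (K(v) = (2*v)*(2*v) = 4*v²)
A(x, q) = 400 (A(x, q) = 4*(-10)² = 4*100 = 400)
c = 5 (c = 5 + 0 = 5)
c*A(104, 52) = 5*400 = 2000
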